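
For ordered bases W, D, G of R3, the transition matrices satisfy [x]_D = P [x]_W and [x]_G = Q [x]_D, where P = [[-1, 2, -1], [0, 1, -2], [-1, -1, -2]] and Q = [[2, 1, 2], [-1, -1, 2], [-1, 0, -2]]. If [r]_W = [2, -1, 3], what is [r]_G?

First [r]_D = P [r]_W = [-7, -7, -7].
Then [r]_G = Q [r]_D = [-35, 0, 21].

[-35, 0, 21]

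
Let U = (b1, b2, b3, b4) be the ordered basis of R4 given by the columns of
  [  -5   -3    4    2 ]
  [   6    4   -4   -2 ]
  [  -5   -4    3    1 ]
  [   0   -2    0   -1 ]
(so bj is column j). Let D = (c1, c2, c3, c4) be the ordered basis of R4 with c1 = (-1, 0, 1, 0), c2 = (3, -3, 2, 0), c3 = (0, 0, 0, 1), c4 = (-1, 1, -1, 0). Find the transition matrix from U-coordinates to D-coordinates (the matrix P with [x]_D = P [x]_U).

[[-1, -1, 0, 0], [-2, -1, 1, 1], [0, -2, 0, -1], [0, 1, -1, 1]]

Take x = bj: its U-coordinates are the j-th standard unit vector, so P e_j — column j of P — equals [bj]_D.
b1 = -c1 - 2c2 + 0·c3 + 0·c4, giving column 1 = (-1, -2, 0, 0); repeating for each j gives P = [[-1, -1, 0, 0], [-2, -1, 1, 1], [0, -2, 0, -1], [0, 1, -1, 1]].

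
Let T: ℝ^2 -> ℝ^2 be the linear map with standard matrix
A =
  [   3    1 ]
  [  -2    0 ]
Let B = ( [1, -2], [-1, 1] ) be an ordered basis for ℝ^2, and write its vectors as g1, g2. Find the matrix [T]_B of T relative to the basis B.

The j-th column of [T]_B is [T(gj)]_B.
T(g1) = A g1 = [1, -2] = g1 + 0·g2, so column 1 is [1, 0].
Repeating for g2 and assembling the columns gives [[1, 0], [0, 2]].

[[1, 0], [0, 2]]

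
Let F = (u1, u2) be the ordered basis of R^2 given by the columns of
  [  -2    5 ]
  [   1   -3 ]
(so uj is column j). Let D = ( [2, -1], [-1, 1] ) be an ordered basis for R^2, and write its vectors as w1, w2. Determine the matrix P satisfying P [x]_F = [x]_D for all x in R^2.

[[-1, 2], [0, -1]]

Column j of P is [uj]_D, since P maps F-coordinates to D-coordinates.
Expressing u1 in D: u1 = -w1 + 0·w2, so column 1 of P is [-1, 0].
Doing the same for each uj gives P = [[-1, 2], [0, -1]].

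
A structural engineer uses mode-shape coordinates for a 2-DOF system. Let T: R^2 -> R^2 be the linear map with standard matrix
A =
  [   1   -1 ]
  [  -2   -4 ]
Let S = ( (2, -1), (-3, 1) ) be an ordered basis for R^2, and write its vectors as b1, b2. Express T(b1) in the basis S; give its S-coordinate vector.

Column 1 of [T]_S is the S-coordinate vector of T(b1).
In standard coordinates T(b1) = A b1 = (3, 0).
Converting to S: (3, 0) = -3b1 - 3b2, so the coordinate vector is (-3, -3).

(-3, -3)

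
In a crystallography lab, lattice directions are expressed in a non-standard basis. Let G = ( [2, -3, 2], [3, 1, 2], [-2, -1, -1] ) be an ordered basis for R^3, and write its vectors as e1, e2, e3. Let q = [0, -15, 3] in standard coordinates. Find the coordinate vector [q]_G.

We seek scalars with c_1 e1 + ... + c_3 e3 = q; equivalently solve M c = q where the columns of M are e1, ..., e3.
Gaussian elimination on [M | q] yields c = (4, -2, 1).
Check: 4e1 - 2e2 + e3 = [0, -15, 3].

[4, -2, 1]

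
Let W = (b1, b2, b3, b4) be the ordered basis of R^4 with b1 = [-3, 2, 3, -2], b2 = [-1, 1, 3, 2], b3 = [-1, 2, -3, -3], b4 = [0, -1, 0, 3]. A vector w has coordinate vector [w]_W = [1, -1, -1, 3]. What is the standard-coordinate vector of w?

[-1, -4, 3, 8]

The coordinates say w = b1 - b2 - b3 + 3b4; adding the scaled basis vectors gives [-1, -4, 3, 8].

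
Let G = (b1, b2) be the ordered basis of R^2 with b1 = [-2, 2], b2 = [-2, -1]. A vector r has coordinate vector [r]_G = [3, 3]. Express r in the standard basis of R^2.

[-12, 3]

By definition r = 3b1 + 3b2.
Summing componentwise gives [-12, 3].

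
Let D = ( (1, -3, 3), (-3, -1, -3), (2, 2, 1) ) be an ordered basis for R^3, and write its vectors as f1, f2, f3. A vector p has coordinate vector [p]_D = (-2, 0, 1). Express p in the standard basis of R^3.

(0, 8, -5)

p = M [p]_D, where M has columns f1, ..., f3.
Carrying out the matrix-vector product, p = (0, 8, -5).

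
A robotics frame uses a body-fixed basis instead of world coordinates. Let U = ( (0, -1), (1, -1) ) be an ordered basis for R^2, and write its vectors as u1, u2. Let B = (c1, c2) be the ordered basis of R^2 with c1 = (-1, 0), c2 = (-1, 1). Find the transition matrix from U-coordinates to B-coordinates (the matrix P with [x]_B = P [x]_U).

Take x = uj: its U-coordinates are the j-th standard unit vector, so P e_j — column j of P — equals [uj]_B.
u1 = c1 - c2, giving column 1 = (1, -1); repeating for each j gives P = [[1, 0], [-1, -1]].

[[1, 0], [-1, -1]]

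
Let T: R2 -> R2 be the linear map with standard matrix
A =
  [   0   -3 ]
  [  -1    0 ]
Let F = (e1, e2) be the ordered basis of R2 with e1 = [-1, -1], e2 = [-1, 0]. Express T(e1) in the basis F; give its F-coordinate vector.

Column 1 of [T]_F is the F-coordinate vector of T(e1).
In standard coordinates T(e1) = A e1 = [3, 1].
Converting to F: [3, 1] = -e1 - 2e2, so the coordinate vector is [-1, -2].

[-1, -2]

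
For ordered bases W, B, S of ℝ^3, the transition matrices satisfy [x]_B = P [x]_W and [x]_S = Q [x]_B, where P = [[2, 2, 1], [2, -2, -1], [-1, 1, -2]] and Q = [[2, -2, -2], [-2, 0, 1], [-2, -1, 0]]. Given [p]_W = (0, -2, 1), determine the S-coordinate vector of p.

Apply P to get B-coordinates (-3, 3, -4), then Q to get S-coordinates.
The result is [p]_S = (-4, 2, 3).

(-4, 2, 3)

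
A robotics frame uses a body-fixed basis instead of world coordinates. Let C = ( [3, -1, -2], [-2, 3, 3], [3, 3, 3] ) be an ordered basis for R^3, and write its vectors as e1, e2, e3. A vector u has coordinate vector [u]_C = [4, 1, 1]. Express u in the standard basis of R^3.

By definition u = 4e1 + e2 + e3.
Summing componentwise gives [13, 2, -2].

[13, 2, -2]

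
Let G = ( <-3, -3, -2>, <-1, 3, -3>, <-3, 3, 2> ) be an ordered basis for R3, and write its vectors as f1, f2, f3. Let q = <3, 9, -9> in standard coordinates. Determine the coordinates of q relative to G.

<-1, 3, -1>

We seek scalars with c_1 f1 + ... + c_3 f3 = q; equivalently solve M c = q where the columns of M are f1, ..., f3.
Solving this 3x3 system gives c = (-1, 3, -1).
Check: -f1 + 3f2 - f3 = <3, 9, -9>.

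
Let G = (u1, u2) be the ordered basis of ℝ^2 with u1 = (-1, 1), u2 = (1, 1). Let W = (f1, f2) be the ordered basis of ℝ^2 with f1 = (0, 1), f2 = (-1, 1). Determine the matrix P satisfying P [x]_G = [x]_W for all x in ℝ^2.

Column j of P is [uj]_W, since P maps G-coordinates to W-coordinates.
Expressing u1 in W: u1 = 0·f1 + f2, so column 1 of P is (0, 1).
Doing the same for each uj gives P = [[0, 2], [1, -1]].

[[0, 2], [1, -1]]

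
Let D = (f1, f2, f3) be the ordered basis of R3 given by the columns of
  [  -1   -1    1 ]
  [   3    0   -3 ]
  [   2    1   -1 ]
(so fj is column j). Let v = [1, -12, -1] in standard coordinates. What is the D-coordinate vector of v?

[0, 3, 4]

We seek scalars with c_1 f1 + ... + c_3 f3 = v; equivalently solve M c = v where the columns of M are f1, ..., f3.
Solving this 3x3 system gives c = (0, 3, 4).
Check: 0·f1 + 3f2 + 4f3 = [1, -12, -1].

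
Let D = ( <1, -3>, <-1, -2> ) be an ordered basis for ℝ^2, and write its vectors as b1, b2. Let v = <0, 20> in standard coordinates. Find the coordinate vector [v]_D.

<-4, -4>

We seek scalars with c_1 b1 + c_2 b2 = v; equivalently solve M c = v where the columns of M are b1, b2.
System: c_1 - c_2 = 0, -3c_1 - 2c_2 = 20; solving gives c_1 = -4, c_2 = -4.
Check: -4b1 - 4b2 = <0, 20>.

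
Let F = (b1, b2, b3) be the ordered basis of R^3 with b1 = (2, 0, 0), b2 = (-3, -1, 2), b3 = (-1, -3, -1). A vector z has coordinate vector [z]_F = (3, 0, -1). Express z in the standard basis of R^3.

(7, 3, 1)

By definition z = 3b1 + 0·b2 - b3.
Summing componentwise gives (7, 3, 1).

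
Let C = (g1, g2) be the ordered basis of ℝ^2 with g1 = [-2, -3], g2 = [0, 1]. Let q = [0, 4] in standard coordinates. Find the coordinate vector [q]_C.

[0, 4]

Write q = c_1 g1 + c_2 g2 and solve for the c_i.
System: -2c_1 + 0c_2 = 0, -3c_1 + c_2 = 4; solving gives c_1 = 0, c_2 = 4.
Check: 0·g1 + 4g2 = [0, 4].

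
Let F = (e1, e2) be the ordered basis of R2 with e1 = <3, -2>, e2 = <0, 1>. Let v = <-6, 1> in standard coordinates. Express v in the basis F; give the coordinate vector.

<-2, -3>

[v]_F is the unique c with M c = v, where M has columns e1, e2.
System: 3c_1 + 0c_2 = -6, -2c_1 + c_2 = 1; solving gives c_1 = -2, c_2 = -3.
Check: -2e1 - 3e2 = <-6, 1>.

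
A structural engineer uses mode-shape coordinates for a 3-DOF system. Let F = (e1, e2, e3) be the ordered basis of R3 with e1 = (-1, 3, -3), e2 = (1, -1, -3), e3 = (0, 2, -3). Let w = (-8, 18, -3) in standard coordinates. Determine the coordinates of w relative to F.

(4, -4, 1)

[w]_F is the unique c with M c = w, where M has columns e1, ..., e3.
Solving this 3x3 system gives c = (4, -4, 1).
Check: 4e1 - 4e2 + e3 = (-8, 18, -3).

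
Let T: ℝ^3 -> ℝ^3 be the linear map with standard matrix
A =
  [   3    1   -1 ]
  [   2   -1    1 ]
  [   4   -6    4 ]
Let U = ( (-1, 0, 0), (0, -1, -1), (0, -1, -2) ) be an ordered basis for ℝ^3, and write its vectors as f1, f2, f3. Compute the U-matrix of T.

[[3, 0, -1], [0, 2, 0], [2, -2, 1]]

The j-th column of [T]_U is [T(fj)]_U.
T(f1) = A f1 = (-3, -2, -4) = 3f1 + 0·f2 + 2f3, so column 1 is (3, 0, 2).
Repeating for f2, f3 and assembling the columns gives [[3, 0, -1], [0, 2, 0], [2, -2, 1]].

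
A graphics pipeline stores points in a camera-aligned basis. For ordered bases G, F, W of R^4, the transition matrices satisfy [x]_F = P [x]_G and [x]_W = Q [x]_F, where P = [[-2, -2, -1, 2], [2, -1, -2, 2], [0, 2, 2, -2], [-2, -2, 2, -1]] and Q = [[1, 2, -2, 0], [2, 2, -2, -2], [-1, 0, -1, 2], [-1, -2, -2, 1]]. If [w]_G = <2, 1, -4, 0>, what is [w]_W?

Apply P to get F-coordinates <-2, 11, -6, -14>, then Q to get W-coordinates.
The result is [w]_W = <32, 58, -20, -22>.

<32, 58, -20, -22>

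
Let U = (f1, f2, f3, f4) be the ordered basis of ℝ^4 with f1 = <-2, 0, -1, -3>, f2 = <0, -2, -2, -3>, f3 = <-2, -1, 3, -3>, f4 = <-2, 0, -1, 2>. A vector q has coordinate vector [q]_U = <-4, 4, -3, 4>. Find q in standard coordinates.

<6, -5, -17, 17>

By definition q = -4f1 + 4f2 - 3f3 + 4f4.
Summing componentwise gives <6, -5, -17, 17>.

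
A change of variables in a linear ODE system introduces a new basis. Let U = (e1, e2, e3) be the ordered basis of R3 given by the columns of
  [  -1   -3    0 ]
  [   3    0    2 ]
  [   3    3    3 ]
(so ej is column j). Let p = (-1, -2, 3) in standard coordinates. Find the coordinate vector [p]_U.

We seek scalars with c_1 e1 + ... + c_3 e3 = p; equivalently solve M c = p where the columns of M are e1, ..., e3.
Gaussian elimination on [M | p] yields c = (-2, 1, 2).
Check: -2e1 + e2 + 2e3 = (-1, -2, 3).

(-2, 1, 2)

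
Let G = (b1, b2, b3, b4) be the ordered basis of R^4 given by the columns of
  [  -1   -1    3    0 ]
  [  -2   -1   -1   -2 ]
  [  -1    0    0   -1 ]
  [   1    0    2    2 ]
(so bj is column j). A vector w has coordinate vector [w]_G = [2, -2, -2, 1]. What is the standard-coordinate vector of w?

w = M [w]_G, where M has columns b1, ..., b4.
Carrying out the matrix-vector product, w = [-6, -2, -3, 0].

[-6, -2, -3, 0]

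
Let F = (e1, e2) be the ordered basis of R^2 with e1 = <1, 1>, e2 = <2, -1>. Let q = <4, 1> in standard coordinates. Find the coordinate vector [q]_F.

[q]_F is the unique c with M c = q, where M has columns e1, e2.
System: c_1 + 2c_2 = 4, c_1 - c_2 = 1; solving gives c_1 = 2, c_2 = 1.
Check: 2e1 + e2 = <4, 1>.

<2, 1>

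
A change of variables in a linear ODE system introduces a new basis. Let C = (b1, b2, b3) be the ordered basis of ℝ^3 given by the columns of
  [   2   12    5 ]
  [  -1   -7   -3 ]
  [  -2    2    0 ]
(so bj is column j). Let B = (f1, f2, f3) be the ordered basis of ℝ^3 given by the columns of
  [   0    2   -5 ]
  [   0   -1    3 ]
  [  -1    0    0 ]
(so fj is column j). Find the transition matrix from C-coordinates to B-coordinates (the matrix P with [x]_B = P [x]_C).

Let M have columns bj and N have columns fj. Then for every x, N [x]_B = x = M [x]_C, so P = N^(-1) M.
Since det N = -1, N^(-1) has integer entries; multiplying gives P = [[2, -2, 0], [1, 1, 0], [0, -2, -1]].

[[2, -2, 0], [1, 1, 0], [0, -2, -1]]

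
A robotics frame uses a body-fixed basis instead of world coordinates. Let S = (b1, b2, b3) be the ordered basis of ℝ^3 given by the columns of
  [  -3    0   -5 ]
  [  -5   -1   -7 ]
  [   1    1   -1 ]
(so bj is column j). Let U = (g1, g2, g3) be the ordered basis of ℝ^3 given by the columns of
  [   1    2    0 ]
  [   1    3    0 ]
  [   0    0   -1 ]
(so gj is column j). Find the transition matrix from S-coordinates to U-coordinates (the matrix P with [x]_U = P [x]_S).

Let M have columns bj and N have columns gj. Then for every x, N [x]_U = x = M [x]_S, so P = N^(-1) M.
Since det N = -1, N^(-1) has integer entries; multiplying gives P = [[1, 2, -1], [-2, -1, -2], [-1, -1, 1]].

[[1, 2, -1], [-2, -1, -2], [-1, -1, 1]]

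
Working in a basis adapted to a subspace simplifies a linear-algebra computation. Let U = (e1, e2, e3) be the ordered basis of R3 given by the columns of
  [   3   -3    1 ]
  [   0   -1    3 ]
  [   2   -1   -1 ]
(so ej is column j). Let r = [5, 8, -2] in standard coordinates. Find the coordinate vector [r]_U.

[r]_U is the unique c with M c = r, where M has columns e1, ..., e3.
Row-reducing the augmented matrix [M | r] gives c = (-1, -2, 2).
Check: -e1 - 2e2 + 2e3 = [5, 8, -2].

[-1, -2, 2]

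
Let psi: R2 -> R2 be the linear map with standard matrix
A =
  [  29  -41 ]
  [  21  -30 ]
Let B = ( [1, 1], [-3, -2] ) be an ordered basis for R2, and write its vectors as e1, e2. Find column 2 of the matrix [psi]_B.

Column 2 of [psi]_B is the B-coordinate vector of psi(e2).
In standard coordinates psi(e2) = A e2 = [-5, -3].
Converting to B: [-5, -3] = e1 + 2e2, so the coordinate vector is [1, 2].

[1, 2]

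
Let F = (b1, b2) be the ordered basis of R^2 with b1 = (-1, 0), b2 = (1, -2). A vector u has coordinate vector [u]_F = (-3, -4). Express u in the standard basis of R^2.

u = M [u]_F, where M has columns b1, b2.
Carrying out the matrix-vector product, u = (-1, 8).

(-1, 8)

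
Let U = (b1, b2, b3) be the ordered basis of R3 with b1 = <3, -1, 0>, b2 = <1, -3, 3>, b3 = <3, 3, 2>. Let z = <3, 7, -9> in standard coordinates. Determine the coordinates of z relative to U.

Write z = c_1 b1 + ... + c_3 b3 and solve for the c_i.
Gaussian elimination on [M | z] yields c = (2, -3, 0).
Check: 2b1 - 3b2 + 0·b3 = <3, 7, -9>.

<2, -3, 0>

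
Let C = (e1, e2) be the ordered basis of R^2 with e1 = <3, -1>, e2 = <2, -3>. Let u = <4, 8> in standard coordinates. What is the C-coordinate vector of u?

We seek scalars with c_1 e1 + c_2 e2 = u; equivalently solve M c = u where the columns of M are e1, e2.
System: 3c_1 + 2c_2 = 4, -c_1 - 3c_2 = 8; solving gives c_1 = 4, c_2 = -4.
Check: 4e1 - 4e2 = <4, 8>.

<4, -4>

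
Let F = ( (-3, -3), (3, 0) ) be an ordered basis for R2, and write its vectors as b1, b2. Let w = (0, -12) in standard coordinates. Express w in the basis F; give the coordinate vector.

[w]_F is the unique c with M c = w, where M has columns b1, b2.
System: -3c_1 + 3c_2 = 0, -3c_1 + 0c_2 = -12; solving gives c_1 = 4, c_2 = 4.
Check: 4b1 + 4b2 = (0, -12).

(4, 4)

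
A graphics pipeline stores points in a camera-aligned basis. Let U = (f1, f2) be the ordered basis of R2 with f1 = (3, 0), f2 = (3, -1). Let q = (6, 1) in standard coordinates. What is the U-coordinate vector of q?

(3, -1)

Write q = c_1 f1 + c_2 f2 and solve for the c_i.
System: 3c_1 + 3c_2 = 6, 0c_1 - c_2 = 1; solving gives c_1 = 3, c_2 = -1.
Check: 3f1 - f2 = (6, 1).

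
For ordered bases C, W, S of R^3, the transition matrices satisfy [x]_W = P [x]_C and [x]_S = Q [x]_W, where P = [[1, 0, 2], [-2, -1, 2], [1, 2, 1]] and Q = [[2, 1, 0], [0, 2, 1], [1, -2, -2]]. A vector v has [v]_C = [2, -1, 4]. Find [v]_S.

[25, 14, -8]

Apply P to get W-coordinates [10, 5, 4], then Q to get S-coordinates.
The result is [v]_S = [25, 14, -8].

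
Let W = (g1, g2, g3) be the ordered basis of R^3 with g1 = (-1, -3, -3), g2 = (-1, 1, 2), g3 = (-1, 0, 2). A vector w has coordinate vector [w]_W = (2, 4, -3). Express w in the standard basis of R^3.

(-3, -2, -4)

The coordinates say w = 2g1 + 4g2 - 3g3; adding the scaled basis vectors gives (-3, -2, -4).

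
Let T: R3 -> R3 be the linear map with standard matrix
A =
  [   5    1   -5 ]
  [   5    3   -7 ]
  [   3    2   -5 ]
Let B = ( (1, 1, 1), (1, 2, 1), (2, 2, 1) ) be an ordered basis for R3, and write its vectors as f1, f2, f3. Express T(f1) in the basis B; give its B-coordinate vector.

(-1, 0, 1)

Column 1 of [T]_B is the B-coordinate vector of T(f1).
In standard coordinates T(f1) = A f1 = (1, 1, 0).
Converting to B: (1, 1, 0) = -f1 + 0·f2 + f3, so the coordinate vector is (-1, 0, 1).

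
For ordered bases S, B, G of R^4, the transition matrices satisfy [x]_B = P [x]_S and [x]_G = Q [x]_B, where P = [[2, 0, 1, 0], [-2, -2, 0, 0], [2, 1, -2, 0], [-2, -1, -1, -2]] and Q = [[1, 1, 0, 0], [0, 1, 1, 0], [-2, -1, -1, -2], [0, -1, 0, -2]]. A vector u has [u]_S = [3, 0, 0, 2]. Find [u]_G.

[0, 0, 8, 26]

First [u]_B = P [u]_S = [6, -6, 6, -10].
Then [u]_G = Q [u]_B = [0, 0, 8, 26].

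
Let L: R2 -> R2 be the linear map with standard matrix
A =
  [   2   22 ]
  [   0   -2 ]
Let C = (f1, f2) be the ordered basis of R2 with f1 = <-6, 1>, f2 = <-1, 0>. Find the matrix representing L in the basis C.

Let P have columns f1, f2. Then [L]_C = P^(-1) A P.
Here det P = 1, so P^(-1) is integer; computing A P first and then P^(-1)(A P) gives [[-2, 0], [2, 2]].

[[-2, 0], [2, 2]]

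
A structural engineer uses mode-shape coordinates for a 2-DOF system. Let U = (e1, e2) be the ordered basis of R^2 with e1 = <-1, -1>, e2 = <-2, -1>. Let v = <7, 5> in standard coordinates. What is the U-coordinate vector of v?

<-3, -2>

[v]_U is the unique c with M c = v, where M has columns e1, e2.
System: -c_1 - 2c_2 = 7, -c_1 - c_2 = 5; solving gives c_1 = -3, c_2 = -2.
Check: -3e1 - 2e2 = <7, 5>.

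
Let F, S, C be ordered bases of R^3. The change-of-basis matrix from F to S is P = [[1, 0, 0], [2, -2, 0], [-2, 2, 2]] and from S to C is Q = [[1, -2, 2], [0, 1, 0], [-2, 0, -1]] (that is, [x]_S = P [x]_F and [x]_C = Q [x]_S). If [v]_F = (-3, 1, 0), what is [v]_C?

Composing the changes, [v]_C = Q P [v]_F.
Q P = [[-7, 8, 4], [2, -2, 0], [0, -2, -2]]; applying this to (-3, 1, 0) gives (29, -8, -2).

(29, -8, -2)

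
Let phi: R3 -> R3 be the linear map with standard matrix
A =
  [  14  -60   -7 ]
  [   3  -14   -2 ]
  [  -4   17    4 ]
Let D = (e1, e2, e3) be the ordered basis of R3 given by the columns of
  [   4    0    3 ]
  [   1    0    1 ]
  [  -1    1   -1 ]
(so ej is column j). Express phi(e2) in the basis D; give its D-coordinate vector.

Compute phi(e2) = A e2 = [-7, -2, 4] in standard coordinates.
Then write this in D-coordinates: solve for y in y_1 e1 + ... + y_3 e3 = [-7, -2, 4].
This gives y = [-1, 2, -1], which is column 2 of [phi]_D.

[-1, 2, -1]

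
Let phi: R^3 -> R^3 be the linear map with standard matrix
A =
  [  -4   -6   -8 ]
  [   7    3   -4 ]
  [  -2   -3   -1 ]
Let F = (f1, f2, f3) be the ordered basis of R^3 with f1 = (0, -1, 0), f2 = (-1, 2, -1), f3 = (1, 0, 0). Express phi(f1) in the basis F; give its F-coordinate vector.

Column 1 of [phi]_F is the F-coordinate vector of phi(f1).
In standard coordinates phi(f1) = A f1 = (6, -3, 3).
Converting to F: (6, -3, 3) = -3f1 - 3f2 + 3f3, so the coordinate vector is (-3, -3, 3).

(-3, -3, 3)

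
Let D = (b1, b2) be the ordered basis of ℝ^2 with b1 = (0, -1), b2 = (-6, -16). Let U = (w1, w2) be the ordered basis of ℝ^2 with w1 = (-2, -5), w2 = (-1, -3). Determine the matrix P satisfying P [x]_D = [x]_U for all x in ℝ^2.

[[-1, 2], [2, 2]]

Take x = bj: its D-coordinates are the j-th standard unit vector, so P e_j — column j of P — equals [bj]_U.
b1 = -w1 + 2w2, giving column 1 = (-1, 2); repeating for each j gives P = [[-1, 2], [2, 2]].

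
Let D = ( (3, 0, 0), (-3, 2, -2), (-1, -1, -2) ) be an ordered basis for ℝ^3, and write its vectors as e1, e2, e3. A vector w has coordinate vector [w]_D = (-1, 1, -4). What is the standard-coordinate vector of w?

w = M [w]_D, where M has columns e1, ..., e3.
Carrying out the matrix-vector product, w = (-2, 6, 6).

(-2, 6, 6)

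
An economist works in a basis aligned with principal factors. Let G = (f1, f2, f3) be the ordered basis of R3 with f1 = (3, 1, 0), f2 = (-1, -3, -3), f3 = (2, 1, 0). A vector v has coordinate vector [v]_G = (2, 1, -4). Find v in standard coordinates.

v = M [v]_G, where M has columns f1, ..., f3.
Carrying out the matrix-vector product, v = (-3, -5, -3).

(-3, -5, -3)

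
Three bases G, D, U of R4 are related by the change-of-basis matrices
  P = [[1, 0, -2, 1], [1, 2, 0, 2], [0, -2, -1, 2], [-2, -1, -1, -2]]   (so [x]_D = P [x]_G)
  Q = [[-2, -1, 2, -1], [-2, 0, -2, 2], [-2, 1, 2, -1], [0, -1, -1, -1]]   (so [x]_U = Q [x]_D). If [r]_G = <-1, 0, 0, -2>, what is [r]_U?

First [r]_D = P [r]_G = <-3, -5, -4, 6>.
Then [r]_U = Q [r]_D = <-3, 26, -13, 3>.

<-3, 26, -13, 3>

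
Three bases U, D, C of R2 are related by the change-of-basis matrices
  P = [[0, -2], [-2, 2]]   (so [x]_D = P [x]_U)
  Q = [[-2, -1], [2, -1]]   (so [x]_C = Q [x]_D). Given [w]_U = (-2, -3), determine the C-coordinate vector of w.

(-10, 14)

Apply P to get D-coordinates (6, -2), then Q to get C-coordinates.
The result is [w]_C = (-10, 14).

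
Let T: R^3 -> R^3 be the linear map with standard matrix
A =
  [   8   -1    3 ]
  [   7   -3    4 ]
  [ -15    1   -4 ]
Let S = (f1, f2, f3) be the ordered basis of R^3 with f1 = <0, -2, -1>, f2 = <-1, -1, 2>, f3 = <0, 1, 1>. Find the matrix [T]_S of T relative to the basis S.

[[-3, -1, 2], [1, 1, -2], [-3, 3, 3]]

The j-th column of [T]_S is [T(fj)]_S.
T(f1) = A f1 = <-1, 2, 2> = -3f1 + f2 - 3f3, so column 1 is <-3, 1, -3>.
Repeating for f2, f3 and assembling the columns gives [[-3, -1, 2], [1, 1, -2], [-3, 3, 3]].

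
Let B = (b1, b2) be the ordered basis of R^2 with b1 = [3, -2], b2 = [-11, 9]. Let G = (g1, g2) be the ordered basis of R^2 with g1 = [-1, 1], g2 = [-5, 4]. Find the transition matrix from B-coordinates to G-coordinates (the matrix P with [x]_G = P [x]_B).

Column j of P is [bj]_G, since P maps B-coordinates to G-coordinates.
Expressing b1 in G: b1 = 2g1 - g2, so column 1 of P is [2, -1].
Doing the same for each bj gives P = [[2, 1], [-1, 2]].

[[2, 1], [-1, 2]]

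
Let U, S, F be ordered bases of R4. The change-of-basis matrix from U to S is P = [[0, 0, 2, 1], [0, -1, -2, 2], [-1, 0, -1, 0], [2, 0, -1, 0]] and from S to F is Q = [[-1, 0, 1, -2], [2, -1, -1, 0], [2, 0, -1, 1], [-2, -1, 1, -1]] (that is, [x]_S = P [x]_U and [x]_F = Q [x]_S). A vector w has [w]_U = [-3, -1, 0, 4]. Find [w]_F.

Composing the changes, [w]_F = Q P [w]_U.
Q P = [[-5, 0, -1, -1], [1, 1, 7, 0], [3, 0, 4, 2], [-3, 1, -2, -4]]; applying this to [-3, -1, 0, 4] gives [11, -4, -1, -8].

[11, -4, -1, -8]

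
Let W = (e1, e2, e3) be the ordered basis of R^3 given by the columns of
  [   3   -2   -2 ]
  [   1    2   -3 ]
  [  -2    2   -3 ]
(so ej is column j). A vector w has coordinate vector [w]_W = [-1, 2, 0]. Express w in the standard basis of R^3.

[-7, 3, 6]

By definition w = -e1 + 2e2 + 0·e3.
Summing componentwise gives [-7, 3, 6].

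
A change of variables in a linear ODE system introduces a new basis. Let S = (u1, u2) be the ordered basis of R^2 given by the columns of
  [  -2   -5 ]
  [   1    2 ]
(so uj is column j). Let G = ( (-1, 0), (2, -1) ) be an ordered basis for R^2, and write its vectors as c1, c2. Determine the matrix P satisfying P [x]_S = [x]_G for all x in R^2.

[[0, 1], [-1, -2]]

Take x = uj: its S-coordinates are the j-th standard unit vector, so P e_j — column j of P — equals [uj]_G.
u1 = 0·c1 - c2, giving column 1 = (0, -1); repeating for each j gives P = [[0, 1], [-1, -2]].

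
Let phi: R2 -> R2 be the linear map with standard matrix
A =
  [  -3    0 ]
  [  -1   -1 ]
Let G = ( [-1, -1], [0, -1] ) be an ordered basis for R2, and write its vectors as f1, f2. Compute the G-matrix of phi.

With P the matrix whose columns are f1, f2, [phi]_G = P^(-1) A P.
Column by column: phi(f1) = A f1 = [3, 2]; its G-coordinates [-3, 1] give column 1.
Continuing for each basis vector yields [phi]_G = [[-3, 0], [1, -1]].

[[-3, 0], [1, -1]]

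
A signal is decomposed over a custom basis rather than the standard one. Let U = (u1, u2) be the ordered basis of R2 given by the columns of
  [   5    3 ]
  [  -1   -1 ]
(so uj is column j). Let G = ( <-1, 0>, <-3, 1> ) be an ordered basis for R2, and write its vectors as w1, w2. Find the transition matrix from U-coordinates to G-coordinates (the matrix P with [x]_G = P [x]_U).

[[-2, 0], [-1, -1]]

Column j of P is [uj]_G, since P maps U-coordinates to G-coordinates.
Expressing u1 in G: u1 = -2w1 - w2, so column 1 of P is <-2, -1>.
Doing the same for each uj gives P = [[-2, 0], [-1, -1]].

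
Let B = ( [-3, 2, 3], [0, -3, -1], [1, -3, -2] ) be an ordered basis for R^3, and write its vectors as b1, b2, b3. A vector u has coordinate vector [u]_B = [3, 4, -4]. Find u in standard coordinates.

By definition u = 3b1 + 4b2 - 4b3.
Summing componentwise gives [-13, 6, 13].

[-13, 6, 13]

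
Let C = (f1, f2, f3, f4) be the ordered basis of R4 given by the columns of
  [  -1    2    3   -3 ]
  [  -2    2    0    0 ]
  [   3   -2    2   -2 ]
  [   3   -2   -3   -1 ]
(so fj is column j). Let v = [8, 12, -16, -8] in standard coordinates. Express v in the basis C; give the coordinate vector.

[v]_C is the unique c with M c = v, where M has columns f1, ..., f4.
Solving this 4x4 system gives c = (-4, 2, -2, -2).
Check: -4f1 + 2f2 - 2f3 - 2f4 = [8, 12, -16, -8].

[-4, 2, -2, -2]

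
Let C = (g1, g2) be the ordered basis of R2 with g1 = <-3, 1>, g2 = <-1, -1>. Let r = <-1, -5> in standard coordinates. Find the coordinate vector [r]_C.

<-1, 4>

Write r = c_1 g1 + c_2 g2 and solve for the c_i.
System: -3c_1 - c_2 = -1, c_1 - c_2 = -5; solving gives c_1 = -1, c_2 = 4.
Check: -g1 + 4g2 = <-1, -5>.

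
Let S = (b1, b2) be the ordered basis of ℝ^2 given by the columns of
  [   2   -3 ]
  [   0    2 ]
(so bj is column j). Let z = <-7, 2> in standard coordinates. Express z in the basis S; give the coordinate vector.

Write z = c_1 b1 + c_2 b2 and solve for the c_i.
System: 2c_1 - 3c_2 = -7, 0c_1 + 2c_2 = 2; solving gives c_1 = -2, c_2 = 1.
Check: -2b1 + b2 = <-7, 2>.

<-2, 1>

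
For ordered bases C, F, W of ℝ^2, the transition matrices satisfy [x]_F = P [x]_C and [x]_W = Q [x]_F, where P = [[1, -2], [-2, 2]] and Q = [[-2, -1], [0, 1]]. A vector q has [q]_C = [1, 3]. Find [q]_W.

[6, 4]

Apply P to get F-coordinates [-5, 4], then Q to get W-coordinates.
The result is [q]_W = [6, 4].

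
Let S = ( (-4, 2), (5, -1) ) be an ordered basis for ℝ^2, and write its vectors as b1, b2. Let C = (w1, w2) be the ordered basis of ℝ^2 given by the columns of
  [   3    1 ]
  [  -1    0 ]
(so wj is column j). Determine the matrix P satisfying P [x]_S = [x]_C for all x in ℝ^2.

Column j of P is [bj]_C, since P maps S-coordinates to C-coordinates.
Expressing b1 in C: b1 = -2w1 + 2w2, so column 1 of P is (-2, 2).
Doing the same for each bj gives P = [[-2, 1], [2, 2]].

[[-2, 1], [2, 2]]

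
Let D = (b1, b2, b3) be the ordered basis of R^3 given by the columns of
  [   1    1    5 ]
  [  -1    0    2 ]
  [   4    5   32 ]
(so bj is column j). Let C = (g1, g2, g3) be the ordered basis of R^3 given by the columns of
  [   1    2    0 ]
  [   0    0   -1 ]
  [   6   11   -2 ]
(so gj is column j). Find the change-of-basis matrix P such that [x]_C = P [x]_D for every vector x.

[[1, -1, 1], [0, 1, 2], [1, 0, -2]]

Take x = bj: its D-coordinates are the j-th standard unit vector, so P e_j — column j of P — equals [bj]_C.
b1 = g1 + 0·g2 + g3, giving column 1 = (1, 0, 1); repeating for each j gives P = [[1, -1, 1], [0, 1, 2], [1, 0, -2]].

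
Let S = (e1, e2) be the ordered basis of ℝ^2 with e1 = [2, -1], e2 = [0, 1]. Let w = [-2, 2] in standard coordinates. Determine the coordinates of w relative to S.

[-1, 1]

Write w = c_1 e1 + c_2 e2 and solve for the c_i.
System: 2c_1 + 0c_2 = -2, -c_1 + c_2 = 2; solving gives c_1 = -1, c_2 = 1.
Check: -e1 + e2 = [-2, 2].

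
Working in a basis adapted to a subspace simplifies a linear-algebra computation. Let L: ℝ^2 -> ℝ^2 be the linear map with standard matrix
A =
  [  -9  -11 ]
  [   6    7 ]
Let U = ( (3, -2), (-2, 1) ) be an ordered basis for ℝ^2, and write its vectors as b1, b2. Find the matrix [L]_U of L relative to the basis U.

Let P have columns b1, b2. Then [L]_U = P^(-1) A P.
Here det P = -1, so P^(-1) is integer; computing A P first and then P^(-1)(A P) gives [[-3, 3], [-2, 1]].

[[-3, 3], [-2, 1]]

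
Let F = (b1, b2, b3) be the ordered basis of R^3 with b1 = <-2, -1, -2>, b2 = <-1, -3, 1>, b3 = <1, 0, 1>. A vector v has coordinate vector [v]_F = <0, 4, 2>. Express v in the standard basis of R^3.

The coordinates say v = 0·b1 + 4b2 + 2b3; adding the scaled basis vectors gives <-2, -12, 6>.

<-2, -12, 6>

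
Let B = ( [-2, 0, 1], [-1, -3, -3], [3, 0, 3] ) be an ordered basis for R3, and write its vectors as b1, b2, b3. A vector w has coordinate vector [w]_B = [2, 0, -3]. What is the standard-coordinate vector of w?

[-13, 0, -7]

w = M [w]_B, where M has columns b1, ..., b3.
Carrying out the matrix-vector product, w = [-13, 0, -7].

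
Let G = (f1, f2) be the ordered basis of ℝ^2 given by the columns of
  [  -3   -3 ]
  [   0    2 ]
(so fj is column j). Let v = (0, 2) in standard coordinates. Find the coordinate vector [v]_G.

[v]_G is the unique c with M c = v, where M has columns f1, f2.
System: -3c_1 - 3c_2 = 0, 0c_1 + 2c_2 = 2; solving gives c_1 = -1, c_2 = 1.
Check: -f1 + f2 = (0, 2).

(-1, 1)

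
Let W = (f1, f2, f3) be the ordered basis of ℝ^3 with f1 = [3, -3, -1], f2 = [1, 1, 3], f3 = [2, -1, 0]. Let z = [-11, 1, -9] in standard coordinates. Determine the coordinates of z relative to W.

Write z = c_1 f1 + ... + c_3 f3 and solve for the c_i.
Gaussian elimination on [M | z] yields c = (0, -3, -4).
Check: 0·f1 - 3f2 - 4f3 = [-11, 1, -9].

[0, -3, -4]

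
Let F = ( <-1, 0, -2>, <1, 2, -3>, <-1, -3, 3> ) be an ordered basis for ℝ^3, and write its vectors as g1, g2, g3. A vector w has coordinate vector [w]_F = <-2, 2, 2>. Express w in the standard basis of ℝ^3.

The coordinates say w = -2g1 + 2g2 + 2g3; adding the scaled basis vectors gives <2, -2, 4>.

<2, -2, 4>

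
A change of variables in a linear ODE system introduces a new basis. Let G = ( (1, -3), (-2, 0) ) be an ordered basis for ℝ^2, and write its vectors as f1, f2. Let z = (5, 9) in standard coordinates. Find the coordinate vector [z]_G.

We seek scalars with c_1 f1 + c_2 f2 = z; equivalently solve M c = z where the columns of M are f1, f2.
System: c_1 - 2c_2 = 5, -3c_1 + 0c_2 = 9; solving gives c_1 = -3, c_2 = -4.
Check: -3f1 - 4f2 = (5, 9).

(-3, -4)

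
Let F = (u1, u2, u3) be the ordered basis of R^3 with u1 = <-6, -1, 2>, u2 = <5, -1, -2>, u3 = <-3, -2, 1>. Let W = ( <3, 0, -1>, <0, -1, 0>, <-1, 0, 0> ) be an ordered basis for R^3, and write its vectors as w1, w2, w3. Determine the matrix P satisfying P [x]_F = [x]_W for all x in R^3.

Let M have columns uj and N have columns wj. Then for every x, N [x]_W = x = M [x]_F, so P = N^(-1) M.
Since det N = 1, N^(-1) has integer entries; multiplying gives P = [[-2, 2, -1], [1, 1, 2], [0, 1, 0]].

[[-2, 2, -1], [1, 1, 2], [0, 1, 0]]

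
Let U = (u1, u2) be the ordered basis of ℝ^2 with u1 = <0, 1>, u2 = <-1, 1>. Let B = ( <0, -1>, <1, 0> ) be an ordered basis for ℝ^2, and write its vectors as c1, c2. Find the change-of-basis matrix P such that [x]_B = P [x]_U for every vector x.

Let M have columns uj and N have columns cj. Then for every x, N [x]_B = x = M [x]_U, so P = N^(-1) M.
Since det N = 1, N^(-1) has integer entries; multiplying gives P = [[-1, -1], [0, -1]].

[[-1, -1], [0, -1]]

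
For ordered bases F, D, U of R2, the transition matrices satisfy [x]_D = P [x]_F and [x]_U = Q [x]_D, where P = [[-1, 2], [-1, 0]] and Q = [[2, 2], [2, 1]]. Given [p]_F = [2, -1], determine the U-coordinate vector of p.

[-12, -10]

Composing the changes, [p]_U = Q P [p]_F.
Q P = [[-4, 4], [-3, 4]]; applying this to [2, -1] gives [-12, -10].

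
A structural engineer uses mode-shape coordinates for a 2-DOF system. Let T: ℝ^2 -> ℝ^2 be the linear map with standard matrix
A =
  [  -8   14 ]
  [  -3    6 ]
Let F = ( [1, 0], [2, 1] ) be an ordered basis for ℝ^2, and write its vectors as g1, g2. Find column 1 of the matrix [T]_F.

[-2, -3]

Column 1 of [T]_F is the F-coordinate vector of T(g1).
In standard coordinates T(g1) = A g1 = [-8, -3].
Converting to F: [-8, -3] = -2g1 - 3g2, so the coordinate vector is [-2, -3].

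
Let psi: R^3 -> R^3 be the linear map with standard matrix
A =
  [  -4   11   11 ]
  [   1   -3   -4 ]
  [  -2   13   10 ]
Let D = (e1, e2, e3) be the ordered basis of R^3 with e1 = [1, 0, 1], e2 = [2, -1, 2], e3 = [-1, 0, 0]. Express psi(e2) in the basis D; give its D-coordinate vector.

[-3, 3, 0]

Column 2 of [psi]_D is the D-coordinate vector of psi(e2).
In standard coordinates psi(e2) = A e2 = [3, -3, 3].
Converting to D: [3, -3, 3] = -3e1 + 3e2 + 0·e3, so the coordinate vector is [-3, 3, 0].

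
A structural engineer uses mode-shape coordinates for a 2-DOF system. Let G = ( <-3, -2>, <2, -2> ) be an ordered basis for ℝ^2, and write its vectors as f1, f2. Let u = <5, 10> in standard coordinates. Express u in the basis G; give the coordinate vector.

<-3, -2>

[u]_G is the unique c with M c = u, where M has columns f1, f2.
System: -3c_1 + 2c_2 = 5, -2c_1 - 2c_2 = 10; solving gives c_1 = -3, c_2 = -2.
Check: -3f1 - 2f2 = <5, 10>.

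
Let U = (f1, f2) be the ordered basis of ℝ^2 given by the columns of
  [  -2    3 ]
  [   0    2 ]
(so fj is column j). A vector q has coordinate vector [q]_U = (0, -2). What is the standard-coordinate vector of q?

(-6, -4)

q = M [q]_U, where M has columns f1, f2.
Carrying out the matrix-vector product, q = (-6, -4).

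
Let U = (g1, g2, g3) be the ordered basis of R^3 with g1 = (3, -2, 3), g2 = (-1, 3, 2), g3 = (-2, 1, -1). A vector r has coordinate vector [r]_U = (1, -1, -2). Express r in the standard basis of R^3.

(8, -7, 3)

r = M [r]_U, where M has columns g1, ..., g3.
Carrying out the matrix-vector product, r = (8, -7, 3).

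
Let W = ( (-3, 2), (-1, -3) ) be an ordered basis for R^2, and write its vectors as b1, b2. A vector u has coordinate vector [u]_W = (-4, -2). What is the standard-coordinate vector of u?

(14, -2)

The coordinates say u = -4b1 - 2b2; adding the scaled basis vectors gives (14, -2).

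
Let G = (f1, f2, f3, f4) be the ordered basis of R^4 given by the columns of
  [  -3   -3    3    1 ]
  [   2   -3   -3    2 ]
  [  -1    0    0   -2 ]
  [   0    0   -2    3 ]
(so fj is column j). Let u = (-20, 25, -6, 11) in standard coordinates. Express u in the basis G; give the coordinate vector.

[u]_G is the unique c with M c = u, where M has columns f1, ..., f4.
Solving this 4x4 system gives c = (4, -1, -4, 1).
Check: 4f1 - f2 - 4f3 + f4 = (-20, 25, -6, 11).

(4, -1, -4, 1)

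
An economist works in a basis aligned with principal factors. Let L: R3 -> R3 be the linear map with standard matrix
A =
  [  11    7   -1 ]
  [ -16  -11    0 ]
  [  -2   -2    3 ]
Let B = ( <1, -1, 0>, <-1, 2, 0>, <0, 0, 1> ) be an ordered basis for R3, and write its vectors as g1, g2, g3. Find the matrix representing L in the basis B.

[[3, 0, -2], [-1, -3, -1], [0, -2, 3]]

The j-th column of [L]_B is [L(gj)]_B.
L(g1) = A g1 = <4, -5, 0> = 3g1 - g2 + 0·g3, so column 1 is <3, -1, 0>.
Repeating for g2, g3 and assembling the columns gives [[3, 0, -2], [-1, -3, -1], [0, -2, 3]].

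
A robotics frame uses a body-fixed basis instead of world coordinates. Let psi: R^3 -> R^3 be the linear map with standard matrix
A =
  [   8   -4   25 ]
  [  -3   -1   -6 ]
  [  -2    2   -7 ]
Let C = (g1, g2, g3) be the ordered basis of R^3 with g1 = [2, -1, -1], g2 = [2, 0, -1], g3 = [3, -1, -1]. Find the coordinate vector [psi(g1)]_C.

Column 1 of [psi]_C is the C-coordinate vector of psi(g1).
In standard coordinates psi(g1) = A g1 = [-5, 1, 1].
Converting to C: [-5, 1, 1] = 2g1 + 0·g2 - 3g3, so the coordinate vector is [2, 0, -3].

[2, 0, -3]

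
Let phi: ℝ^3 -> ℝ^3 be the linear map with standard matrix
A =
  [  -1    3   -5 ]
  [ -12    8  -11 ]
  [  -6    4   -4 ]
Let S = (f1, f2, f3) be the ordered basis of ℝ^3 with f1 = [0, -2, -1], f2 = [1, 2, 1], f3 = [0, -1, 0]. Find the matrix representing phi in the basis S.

[[3, 2, 1], [-1, 0, -3], [-3, 3, 0]]

With P the matrix whose columns are f1, ..., f3, [phi]_S = P^(-1) A P.
Column by column: phi(f1) = A f1 = [-1, -5, -4]; its S-coordinates [3, -1, -3] give column 1.
Continuing for each basis vector yields [phi]_S = [[3, 2, 1], [-1, 0, -3], [-3, 3, 0]].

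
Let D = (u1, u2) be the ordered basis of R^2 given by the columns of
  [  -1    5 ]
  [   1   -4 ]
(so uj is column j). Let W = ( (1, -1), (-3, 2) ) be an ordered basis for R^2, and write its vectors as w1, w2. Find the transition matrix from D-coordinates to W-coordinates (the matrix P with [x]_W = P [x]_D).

Column j of P is [uj]_W, since P maps D-coordinates to W-coordinates.
Expressing u1 in W: u1 = -w1 + 0·w2, so column 1 of P is (-1, 0).
Doing the same for each uj gives P = [[-1, 2], [0, -1]].

[[-1, 2], [0, -1]]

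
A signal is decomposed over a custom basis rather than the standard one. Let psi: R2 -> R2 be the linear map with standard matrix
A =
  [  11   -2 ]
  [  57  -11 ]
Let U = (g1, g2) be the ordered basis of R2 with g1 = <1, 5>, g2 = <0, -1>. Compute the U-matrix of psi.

The j-th column of [psi]_U is [psi(gj)]_U.
psi(g1) = A g1 = <1, 2> = g1 + 3g2, so column 1 is <1, 3>.
Repeating for g2 and assembling the columns gives [[1, 2], [3, -1]].

[[1, 2], [3, -1]]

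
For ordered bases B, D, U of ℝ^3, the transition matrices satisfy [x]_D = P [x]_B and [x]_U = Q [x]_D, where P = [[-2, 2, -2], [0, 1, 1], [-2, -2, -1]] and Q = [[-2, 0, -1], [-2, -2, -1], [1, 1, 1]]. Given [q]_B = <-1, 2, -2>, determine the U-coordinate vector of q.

Composing the changes, [q]_U = Q P [q]_B.
Q P = [[6, -2, 5], [6, -4, 3], [-4, 1, -2]]; applying this to <-1, 2, -2> gives <-20, -20, 10>.

<-20, -20, 10>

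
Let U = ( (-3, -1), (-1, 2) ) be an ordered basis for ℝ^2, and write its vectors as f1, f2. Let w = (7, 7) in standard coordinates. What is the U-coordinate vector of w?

(-3, 2)

Write w = c_1 f1 + c_2 f2 and solve for the c_i.
System: -3c_1 - c_2 = 7, -c_1 + 2c_2 = 7; solving gives c_1 = -3, c_2 = 2.
Check: -3f1 + 2f2 = (7, 7).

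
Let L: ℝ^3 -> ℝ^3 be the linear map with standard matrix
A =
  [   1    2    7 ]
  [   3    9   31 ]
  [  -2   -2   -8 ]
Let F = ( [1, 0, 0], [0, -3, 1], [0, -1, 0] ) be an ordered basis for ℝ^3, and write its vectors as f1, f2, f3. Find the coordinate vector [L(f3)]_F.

Compute L(f3) = A f3 = [-2, -9, 2] in standard coordinates.
Then write this in F-coordinates: solve for y in y_1 f1 + ... + y_3 f3 = [-2, -9, 2].
This gives y = [-2, 2, 3], which is column 3 of [L]_F.

[-2, 2, 3]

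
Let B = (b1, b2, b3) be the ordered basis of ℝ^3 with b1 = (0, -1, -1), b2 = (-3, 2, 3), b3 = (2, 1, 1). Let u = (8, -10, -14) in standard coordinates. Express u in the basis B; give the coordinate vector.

[u]_B is the unique c with M c = u, where M has columns b1, ..., b3.
Row-reducing the augmented matrix [M | u] gives c = (0, -4, -2).
Check: 0·b1 - 4b2 - 2b3 = (8, -10, -14).

(0, -4, -2)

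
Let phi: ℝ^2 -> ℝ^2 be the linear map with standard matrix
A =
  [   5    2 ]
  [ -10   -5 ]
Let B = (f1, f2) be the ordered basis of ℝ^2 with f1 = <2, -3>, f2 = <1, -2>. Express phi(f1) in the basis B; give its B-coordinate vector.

Column 1 of [phi]_B is the B-coordinate vector of phi(f1).
In standard coordinates phi(f1) = A f1 = <4, -5>.
Converting to B: <4, -5> = 3f1 - 2f2, so the coordinate vector is <3, -2>.

<3, -2>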